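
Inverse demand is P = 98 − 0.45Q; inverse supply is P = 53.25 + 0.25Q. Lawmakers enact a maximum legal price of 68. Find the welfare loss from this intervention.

Competitive equilibrium: 98 − 0.45Q = 53.25 + 0.25Q → Q* = 63.9286, P* = 69.2321.
At the ceiling P = 68, quantity supplied = (68 − 53.25)/0.25 = 59.
Willingness to pay at Q' = 59: 98 − 0.45·59 = 71.45.
ΔQ = 63.9286 − 59 = 4.9286; wedge = 71.45 − 68 = 3.45.
Deadweight loss = ½ × 4.9286 × 3.45 = 8.50.

8.50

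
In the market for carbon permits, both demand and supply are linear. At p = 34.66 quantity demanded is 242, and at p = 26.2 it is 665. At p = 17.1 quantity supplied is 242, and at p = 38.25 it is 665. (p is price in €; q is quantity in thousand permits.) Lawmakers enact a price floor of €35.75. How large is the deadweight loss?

€3263.50 thousand

Demand slope = (26.2 − 34.66)/(665 − 242) = −0.02, so p = 39.5 − 0.02q.
Supply slope = (38.25 − 17.1)/(665 − 242) = 0.05, so p = 5 + 0.05q.
Competitive equilibrium: 39.5 − 0.02q = 5 + 0.05q → q* = 492.8571, p* = 29.6429.
At the floor p = 35.75, quantity demanded = (39.5 − 35.75)/0.02 = 187.5.
Sellers' marginal cost at q' = 187.5: 5 + 0.05·187.5 = 14.375.
Δq = 492.8571 − 187.5 = 305.3571; wedge = 35.75 − 14.375 = 21.375.
Deadweight loss = ½ × 305.3571 × 21.375 = €3263.50 thousand.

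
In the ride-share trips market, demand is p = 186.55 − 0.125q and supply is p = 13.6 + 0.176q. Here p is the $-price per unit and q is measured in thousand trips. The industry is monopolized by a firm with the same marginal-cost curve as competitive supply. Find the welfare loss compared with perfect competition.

Competitive equilibrium: 186.55 − 0.125q = 13.6 + 0.176q → q* = 574.5847, p* = 114.7269.
Marginal revenue: MR = 186.55 − 0.25q. Set MR = MC: 186.55 − 0.25q = 13.6 + 0.176q → q_m = 405.9859.
Price p_m = 186.55 − 0.125·405.9859 = 135.8018; MC(q_m) = 13.6 + 0.176·405.9859 = 85.0535.
Competitive q* = 574.5847, so Δq = 168.5988; wedge = 135.8018 − 85.0535 = 50.7483.
The triangle = ½ × 168.5988 × 50.7483 = $4278.05 thousand.

$4278.05 thousand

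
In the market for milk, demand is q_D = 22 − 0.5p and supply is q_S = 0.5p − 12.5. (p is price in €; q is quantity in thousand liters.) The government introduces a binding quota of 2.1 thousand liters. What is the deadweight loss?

In inverse form: demand p = 44 − 2q, supply p = 25 + 2q.
Competitive equilibrium: 44 − 2q = 25 + 2q → q* = 4.75, p* = 34.5.
At q = 2.1: demand price = 44 − 2·2.1 = 39.8; supply price = 25 + 2·2.1 = 29.2.
Δq = 4.75 − 2.1 = 2.65; wedge = 39.8 − 29.2 = 10.6.
The triangle = ½ × 2.65 × 10.6 = €14.045 thousand.

€14.045 thousand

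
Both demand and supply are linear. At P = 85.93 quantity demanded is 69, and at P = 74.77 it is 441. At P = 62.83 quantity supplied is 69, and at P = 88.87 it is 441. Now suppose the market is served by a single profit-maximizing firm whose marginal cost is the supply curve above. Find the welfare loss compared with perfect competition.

239.64

Demand slope = (74.77 − 85.93)/(441 − 69) = −0.03, so P = 88 − 0.03Q.
Supply slope = (88.87 − 62.83)/(441 − 69) = 0.07, so P = 58 + 0.07Q.
Competitive equilibrium: 88 − 0.03Q = 58 + 0.07Q → Q* = 300, P* = 79.
Marginal revenue: MR = 88 − 0.06Q. Set MR = MC: 88 − 0.06Q = 58 + 0.07Q → Q_m = 230.76923.
Price P_m = 88 − 0.03·230.76923 = 81.07692; MC(Q_m) = 58 + 0.07·230.76923 = 74.15385.
Competitive Q* = 300, so ΔQ = 69.23077; wedge = 81.07692 − 74.15385 = 6.92307.
Deadweight loss = ½ × 69.23077 × 6.92307 = 239.64.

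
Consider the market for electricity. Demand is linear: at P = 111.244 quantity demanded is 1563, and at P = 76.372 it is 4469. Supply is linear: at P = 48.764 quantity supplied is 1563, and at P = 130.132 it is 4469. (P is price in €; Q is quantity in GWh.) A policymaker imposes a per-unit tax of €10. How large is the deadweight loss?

Demand slope = (76.372 − 111.244)/(4469 − 1563) = −0.012, so P = 130 − 0.012Q.
Supply slope = (130.132 − 48.764)/(4469 − 1563) = 0.028, so P = 5 + 0.028Q.
Competitive equilibrium: 130 − 0.012Q = 5 + 0.028Q → Q* = 3125, P* = 92.5.
With the tax, the buyer price exceeds the seller price by 10: (130 − 0.012Q) − (5 + 0.028Q) = 10 → Q' = 2875.
ΔQ = 3125 − 2875 = 250; the wedge equals the tax, 10.
DWL = ½ × 250 × 10 = €1250.

€1250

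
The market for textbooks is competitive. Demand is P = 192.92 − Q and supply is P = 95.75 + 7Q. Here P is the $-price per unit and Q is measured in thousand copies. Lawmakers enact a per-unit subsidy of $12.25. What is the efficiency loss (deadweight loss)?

Competitive equilibrium: 192.92 − Q = 95.75 + 7Q → Q* = 12.1463, P* = 180.7738.
The subsidy lowers effective supply by 12.25: P = 83.5 + 7Q.
New quantity: 192.92 − Q = 83.5 + 7Q → Q' = 13.6775.
Overproduction ΔQ = 13.6775 − 12.1463 = 1.5312; wedge = subsidy = 12.25.
DWL = ½ × 1.5312 × 12.25 = $9.38 thousand.

$9.38 thousand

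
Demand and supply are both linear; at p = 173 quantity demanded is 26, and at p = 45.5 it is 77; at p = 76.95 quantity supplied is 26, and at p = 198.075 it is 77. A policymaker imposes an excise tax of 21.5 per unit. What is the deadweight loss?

Demand slope = (45.5 − 173)/(77 − 26) = −2.5, so p = 238 − 2.5q.
Supply slope = (198.075 − 76.95)/(77 − 26) = 2.375, so p = 15.2 + 2.375q.
Competitive equilibrium: 238 − 2.5q = 15.2 + 2.375q → q* = 45.7026, p* = 123.7436.
With the tax, the buyer price exceeds the seller price by 21.5: (238 − 2.5q) − (15.2 + 2.375q) = 21.5 → q' = 41.2923.
Δq = 45.7026 − 41.2923 = 4.4103; the wedge equals the tax, 21.5.
The triangle = ½ × 4.4103 × 21.5 = 47.41.

47.41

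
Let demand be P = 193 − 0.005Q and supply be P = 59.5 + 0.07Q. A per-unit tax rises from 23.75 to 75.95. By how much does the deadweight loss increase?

34695.60

Competitive equilibrium: 193 − 0.005Q = 59.5 + 0.07Q → Q* = 1780, P* = 184.1.
For a per-unit tax t: ΔQ = t/0.075, so DWL = ½·t·(t/0.075) = t²/0.15.
At t = 23.75: DWL = 3760.417. At t = 75.95: DWL = 38456.017.
Increase = 38456.017 − 3760.417 = 34695.60.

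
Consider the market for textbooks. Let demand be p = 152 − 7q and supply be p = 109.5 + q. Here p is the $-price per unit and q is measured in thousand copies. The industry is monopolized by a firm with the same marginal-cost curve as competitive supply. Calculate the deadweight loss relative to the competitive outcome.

Competitive equilibrium: 152 − 7q = 109.5 + q → q* = 5.3125, p* = 114.8125.
Marginal revenue: MR = 152 − 14q. Set MR = MC: 152 − 14q = 109.5 + q → q_m = 2.8333.
Price p_m = 152 − 7·2.8333 = 132.1669; MC(q_m) = 109.5 + 1·2.8333 = 112.3333.
Competitive q* = 5.3125, so Δq = 2.4792; wedge = 132.1669 − 112.3333 = 19.8336.
Welfare loss = ½ × 2.4792 × 19.8336 = $24.59 thousand.

$24.59 thousand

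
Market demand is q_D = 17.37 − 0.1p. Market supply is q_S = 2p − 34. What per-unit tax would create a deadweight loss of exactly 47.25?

In inverse form: demand p = 173.7 − 10q, supply p = 17 + 0.5q.
Competitive equilibrium: 173.7 − 10q = 17 + 0.5q → q* = 14.9238, p* = 24.4619.
A tax t gives Δq = t/10.5 and wedge t, so DWL = t²/21.
t²/21 = 47.25 → t² = 992.25 → t = 31.5.

31.5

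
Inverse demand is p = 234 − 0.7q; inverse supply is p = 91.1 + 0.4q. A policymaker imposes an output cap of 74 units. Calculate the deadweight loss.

1719.20

Competitive equilibrium: 234 − 0.7q = 91.1 + 0.4q → q* = 129.9091, p* = 143.0636.
At q = 74: demand price = 234 − 0.7·74 = 182.2; supply price = 91.1 + 0.4·74 = 120.7.
Δq = 129.9091 − 74 = 55.9091; wedge = 182.2 − 120.7 = 61.5.
The triangle = ½ × 55.9091 × 61.5 = 1719.20.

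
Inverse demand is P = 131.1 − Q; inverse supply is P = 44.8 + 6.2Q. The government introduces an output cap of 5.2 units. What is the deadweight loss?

Competitive equilibrium: 131.1 − Q = 44.8 + 6.2Q → Q* = 11.9861, P* = 119.1139.
At Q = 5.2: demand price = 131.1 − 1·5.2 = 125.9; supply price = 44.8 + 6.2·5.2 = 77.04.
ΔQ = 11.9861 − 5.2 = 6.7861; wedge = 125.9 − 77.04 = 48.86.
DWL = ½ × 6.7861 × 48.86 = 165.78.

165.78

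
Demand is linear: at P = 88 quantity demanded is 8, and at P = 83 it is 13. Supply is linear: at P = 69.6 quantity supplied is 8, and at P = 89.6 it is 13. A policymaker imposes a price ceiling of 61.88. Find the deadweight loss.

78.68

Demand slope = (83 − 88)/(13 − 8) = −1, so P = 96 − Q.
Supply slope = (89.6 − 69.6)/(13 − 8) = 4, so P = 37.6 + 4Q.
Competitive equilibrium: 96 − Q = 37.6 + 4Q → Q* = 11.68, P* = 84.32.
At the ceiling P = 61.88, quantity supplied = (61.88 − 37.6)/4 = 6.07.
Willingness to pay at Q' = 6.07: 96 − 1·6.07 = 89.93.
ΔQ = 11.68 − 6.07 = 5.61; wedge = 89.93 − 61.88 = 28.05.
The triangle = ½ × 5.61 × 28.05 = 78.68.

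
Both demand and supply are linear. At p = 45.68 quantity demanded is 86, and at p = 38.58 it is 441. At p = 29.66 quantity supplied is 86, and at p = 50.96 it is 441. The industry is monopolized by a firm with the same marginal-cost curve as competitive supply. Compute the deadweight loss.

131.10

Demand slope = (38.58 − 45.68)/(441 − 86) = −0.02, so p = 47.4 − 0.02q.
Supply slope = (50.96 − 29.66)/(441 − 86) = 0.06, so p = 24.5 + 0.06q.
Competitive equilibrium: 47.4 − 0.02q = 24.5 + 0.06q → q* = 286.25, p* = 41.675.
Marginal revenue: MR = 47.4 − 0.04q. Set MR = MC: 47.4 − 0.04q = 24.5 + 0.06q → q_m = 229.
Price p_m = 47.4 − 0.02·229 = 42.82; MC(q_m) = 24.5 + 0.06·229 = 38.24.
Competitive q* = 286.25, so Δq = 57.25; wedge = 42.82 − 38.24 = 4.58.
Deadweight loss = ½ × 57.25 × 4.58 = 131.10.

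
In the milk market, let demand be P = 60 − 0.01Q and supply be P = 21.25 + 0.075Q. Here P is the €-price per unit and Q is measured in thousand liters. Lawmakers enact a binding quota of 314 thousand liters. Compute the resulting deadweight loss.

€855.55 thousand

Competitive equilibrium: 60 − 0.01Q = 21.25 + 0.075Q → Q* = 455.8824, P* = 55.4412.
At Q = 314: demand price = 60 − 0.01·314 = 56.86; supply price = 21.25 + 0.075·314 = 44.8.
ΔQ = 455.8824 − 314 = 141.8824; wedge = 56.86 − 44.8 = 12.06.
The triangle = ½ × 141.8824 × 12.06 = €855.55 thousand.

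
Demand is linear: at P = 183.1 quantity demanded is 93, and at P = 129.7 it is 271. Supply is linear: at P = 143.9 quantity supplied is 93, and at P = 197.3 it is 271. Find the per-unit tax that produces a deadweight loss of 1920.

Demand slope = (129.7 − 183.1)/(271 − 93) = −0.3, so P = 211 − 0.3Q.
Supply slope = (197.3 − 143.9)/(271 − 93) = 0.3, so P = 116 + 0.3Q.
Competitive equilibrium: 211 − 0.3Q = 116 + 0.3Q → Q* = 158.3333, P* = 163.5.
A tax t gives ΔQ = t/0.6 and wedge t, so DWL = t²/1.2.
t²/1.2 = 1920 → t² = 2304 → t = 48.

48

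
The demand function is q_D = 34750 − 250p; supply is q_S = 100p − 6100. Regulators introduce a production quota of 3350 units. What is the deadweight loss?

In inverse form: demand p = 139 − 0.004q, supply p = 61 + 0.01q.
Competitive equilibrium: 139 − 0.004q = 61 + 0.01q → q* = 5571.4286, p* = 116.7143.
At q = 3350: demand price = 139 − 0.004·3350 = 125.6; supply price = 61 + 0.01·3350 = 94.5.
Δq = 5571.4286 − 3350 = 2221.4286; wedge = 125.6 − 94.5 = 31.1.
DWL = ½ × 2221.4286 × 31.1 = 34543.21.

34543.21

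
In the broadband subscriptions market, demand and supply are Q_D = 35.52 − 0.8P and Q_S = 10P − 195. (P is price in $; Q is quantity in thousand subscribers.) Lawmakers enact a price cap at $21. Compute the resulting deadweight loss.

In inverse form: demand P = 44.4 − 1.25Q, supply P = 19.5 + 0.1Q.
Competitive equilibrium: 44.4 − 1.25Q = 19.5 + 0.1Q → Q* = 18.4444, P* = 21.3444.
At the ceiling P = 21, quantity supplied = (21 − 19.5)/0.1 = 15.
Willingness to pay at Q' = 15: 44.4 − 1.25·15 = 25.65.
ΔQ = 18.4444 − 15 = 3.4444; wedge = 25.65 − 21 = 4.65.
The triangle = ½ × 3.4444 × 4.65 = $8.01 thousand.

$8.01 thousand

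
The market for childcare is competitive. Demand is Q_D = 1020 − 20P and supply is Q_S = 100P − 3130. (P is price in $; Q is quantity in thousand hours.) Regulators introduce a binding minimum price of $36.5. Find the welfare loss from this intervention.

In inverse form: demand P = 51 − 0.05Q, supply P = 31.3 + 0.01Q.
Competitive equilibrium: 51 − 0.05Q = 31.3 + 0.01Q → Q* = 328.3333, P* = 34.5833.
At the floor P = 36.5, quantity demanded = (51 − 36.5)/0.05 = 290.
Sellers' marginal cost at Q' = 290: 31.3 + 0.01·290 = 34.2.
ΔQ = 328.3333 − 290 = 38.3333; wedge = 36.5 − 34.2 = 2.3.
The triangle = ½ × 38.3333 × 2.3 = $44.08 thousand.

$44.08 thousand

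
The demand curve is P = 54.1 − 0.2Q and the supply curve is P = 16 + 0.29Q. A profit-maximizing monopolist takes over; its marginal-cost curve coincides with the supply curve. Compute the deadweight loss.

124.45

Competitive equilibrium: 54.1 − 0.2Q = 16 + 0.29Q → Q* = 77.7551, P* = 38.549.
Marginal revenue: MR = 54.1 − 0.4Q. Set MR = MC: 54.1 − 0.4Q = 16 + 0.29Q → Q_m = 55.2174.
Price P_m = 54.1 − 0.2·55.2174 = 43.0565; MC(Q_m) = 16 + 0.29·55.2174 = 32.013.
Competitive Q* = 77.7551, so ΔQ = 22.5377; wedge = 43.0565 − 32.013 = 11.0435.
Welfare loss = ½ × 22.5377 × 11.0435 = 124.45.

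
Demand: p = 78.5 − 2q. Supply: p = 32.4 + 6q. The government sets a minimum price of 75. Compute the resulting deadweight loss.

64.40

Competitive equilibrium: 78.5 − 2q = 32.4 + 6q → q* = 5.7625, p* = 66.975.
At the floor p = 75, quantity demanded = (78.5 − 75)/2 = 1.75.
Sellers' marginal cost at q' = 1.75: 32.4 + 6·1.75 = 42.9.
Δq = 5.7625 − 1.75 = 4.0125; wedge = 75 − 42.9 = 32.1.
DWL = ½ × 4.0125 × 32.1 = 64.40.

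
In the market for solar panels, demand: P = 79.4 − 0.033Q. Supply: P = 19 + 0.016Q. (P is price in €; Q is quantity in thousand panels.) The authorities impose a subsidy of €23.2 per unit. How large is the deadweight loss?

Competitive equilibrium: 79.4 − 0.033Q = 19 + 0.016Q → Q* = 1232.6531, P* = 38.7224.
The subsidy lowers effective supply by 23.2: P = 0.016Q − 4.2.
New quantity: 79.4 − 0.033Q = 0.016Q − 4.2 → Q' = 1706.1224.
Overproduction ΔQ = 1706.1224 − 1232.6531 = 473.4693; wedge = subsidy = 23.2.
Welfare loss = ½ × 473.4693 × 23.2 = €5492.24 thousand.

€5492.24 thousand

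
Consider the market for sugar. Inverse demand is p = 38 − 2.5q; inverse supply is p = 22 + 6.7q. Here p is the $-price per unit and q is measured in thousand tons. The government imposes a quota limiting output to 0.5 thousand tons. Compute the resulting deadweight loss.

$7.06 thousand

Competitive equilibrium: 38 − 2.5q = 22 + 6.7q → q* = 1.7391, p* = 33.6522.
At q = 0.5: demand price = 38 − 2.5·0.5 = 36.75; supply price = 22 + 6.7·0.5 = 25.35.
Δq = 1.7391 − 0.5 = 1.2391; wedge = 36.75 − 25.35 = 11.4.
Welfare loss = ½ × 1.2391 × 11.4 = $7.06 thousand.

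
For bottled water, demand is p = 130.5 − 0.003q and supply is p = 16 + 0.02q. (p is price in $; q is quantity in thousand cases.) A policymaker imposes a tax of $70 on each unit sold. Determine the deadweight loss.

$106521.74 thousand

Competitive equilibrium: 130.5 − 0.003q = 16 + 0.02q → q* = 4978.2609, p* = 115.5652.
With the tax, the buyer price exceeds the seller price by 70: (130.5 − 0.003q) − (16 + 0.02q) = 70 → q' = 1934.7826.
Δq = 4978.2609 − 1934.7826 = 3043.4783; the wedge equals the tax, 70.
Welfare loss = ½ × 3043.4783 × 70 = $106521.74 thousand.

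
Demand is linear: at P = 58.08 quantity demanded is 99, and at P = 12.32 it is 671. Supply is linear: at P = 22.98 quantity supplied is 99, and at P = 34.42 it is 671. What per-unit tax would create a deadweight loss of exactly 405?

Demand slope = (12.32 − 58.08)/(671 − 99) = −0.08, so P = 66 − 0.08Q.
Supply slope = (34.42 − 22.98)/(671 − 99) = 0.02, so P = 21 + 0.02Q.
Competitive equilibrium: 66 − 0.08Q = 21 + 0.02Q → Q* = 450, P* = 30.
A tax t gives ΔQ = t/0.1 and wedge t, so DWL = t²/0.2.
t²/0.2 = 405 → t² = 81 → t = 9.

9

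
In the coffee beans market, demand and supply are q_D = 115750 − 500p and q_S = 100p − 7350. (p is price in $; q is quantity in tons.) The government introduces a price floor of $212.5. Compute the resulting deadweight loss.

$80666.67

In inverse form: demand p = 231.5 − 0.002q, supply p = 73.5 + 0.01q.
Competitive equilibrium: 231.5 − 0.002q = 73.5 + 0.01q → q* = 13166.6667, p* = 205.1667.
At the floor p = 212.5, quantity demanded = (231.5 − 212.5)/0.002 = 9500.
Sellers' marginal cost at q' = 9500: 73.5 + 0.01·9500 = 168.5.
Δq = 13166.6667 − 9500 = 3666.6667; wedge = 212.5 − 168.5 = 44.
Deadweight loss = ½ × 3666.6667 × 44 = $80666.67.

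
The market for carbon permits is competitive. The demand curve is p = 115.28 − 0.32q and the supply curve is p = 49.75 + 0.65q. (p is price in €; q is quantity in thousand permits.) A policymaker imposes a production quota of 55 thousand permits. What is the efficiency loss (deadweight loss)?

Competitive equilibrium: 115.28 − 0.32q = 49.75 + 0.65q → q* = 67.5567, p* = 93.6619.
At q = 55: demand price = 115.28 − 0.32·55 = 97.68; supply price = 49.75 + 0.65·55 = 85.5.
Δq = 67.5567 − 55 = 12.5567; wedge = 97.68 − 85.5 = 12.18.
Welfare loss = ½ × 12.5567 × 12.18 = €76.47 thousand.

€76.47 thousand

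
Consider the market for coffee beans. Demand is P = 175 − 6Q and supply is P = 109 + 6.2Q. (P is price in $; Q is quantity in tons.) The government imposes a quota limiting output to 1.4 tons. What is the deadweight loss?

$98.08

Competitive equilibrium: 175 − 6Q = 109 + 6.2Q → Q* = 5.4098, P* = 142.541.
At Q = 1.4: demand price = 175 − 6·1.4 = 166.6; supply price = 109 + 6.2·1.4 = 117.68.
ΔQ = 5.4098 − 1.4 = 4.0098; wedge = 166.6 − 117.68 = 48.92.
The triangle = ½ × 4.0098 × 48.92 = $98.08.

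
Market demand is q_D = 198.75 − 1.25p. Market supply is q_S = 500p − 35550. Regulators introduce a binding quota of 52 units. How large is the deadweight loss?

In inverse form: demand p = 159 − 0.8q, supply p = 71.1 + 0.002q.
Competitive equilibrium: 159 − 0.8q = 71.1 + 0.002q → q* = 109.601, p* = 71.3192.
At q = 52: demand price = 159 − 0.8·52 = 117.4; supply price = 71.1 + 0.002·52 = 71.204.
Δq = 109.601 − 52 = 57.601; wedge = 117.4 − 71.204 = 46.196.
Welfare loss = ½ × 57.601 × 46.196 = 1330.47.

1330.47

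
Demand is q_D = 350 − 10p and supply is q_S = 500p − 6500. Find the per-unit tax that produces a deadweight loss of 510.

In inverse form: demand p = 35 − 0.1q, supply p = 13 + 0.002q.
Competitive equilibrium: 35 − 0.1q = 13 + 0.002q → q* = 215.6863, p* = 13.4314.
A tax t gives Δq = t/0.102 and wedge t, so DWL = t²/0.204.
t²/0.204 = 510 → t² = 104.04 → t = 10.2.

10.2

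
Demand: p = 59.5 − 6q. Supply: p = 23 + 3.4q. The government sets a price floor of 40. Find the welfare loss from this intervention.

1.88

Competitive equilibrium: 59.5 − 6q = 23 + 3.4q → q* = 3.883, p* = 36.2021.
At the floor p = 40, quantity demanded = (59.5 − 40)/6 = 3.25.
Sellers' marginal cost at q' = 3.25: 23 + 3.4·3.25 = 34.05.
Δq = 3.883 − 3.25 = 0.633; wedge = 40 − 34.05 = 5.95.
Deadweight loss = ½ × 0.633 × 5.95 = 1.88.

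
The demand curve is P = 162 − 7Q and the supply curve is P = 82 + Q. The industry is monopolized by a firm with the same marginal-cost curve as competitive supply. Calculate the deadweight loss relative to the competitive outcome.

87.11

Competitive equilibrium: 162 − 7Q = 82 + Q → Q* = 10, P* = 92.
Marginal revenue: MR = 162 − 14Q. Set MR = MC: 162 − 14Q = 82 + Q → Q_m = 5.3333.
Price P_m = 162 − 7·5.3333 = 124.6669; MC(Q_m) = 82 + 1·5.3333 = 87.3333.
Competitive Q* = 10, so ΔQ = 4.6667; wedge = 124.6669 − 87.3333 = 37.3336.
The triangle = ½ × 4.6667 × 37.3336 = 87.11.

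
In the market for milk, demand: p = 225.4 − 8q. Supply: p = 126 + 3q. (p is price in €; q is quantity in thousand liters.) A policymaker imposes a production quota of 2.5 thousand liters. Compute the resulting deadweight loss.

Competitive equilibrium: 225.4 − 8q = 126 + 3q → q* = 9.0364, p* = 153.1091.
At q = 2.5: demand price = 225.4 − 8·2.5 = 205.4; supply price = 126 + 3·2.5 = 133.5.
Δq = 9.0364 − 2.5 = 6.5364; wedge = 205.4 − 133.5 = 71.9.
The triangle = ½ × 6.5364 × 71.9 = €234.98 thousand.

€234.98 thousand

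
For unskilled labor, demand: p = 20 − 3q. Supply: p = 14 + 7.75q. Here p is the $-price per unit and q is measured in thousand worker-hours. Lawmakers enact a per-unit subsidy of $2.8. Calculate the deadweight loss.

Competitive equilibrium: 20 − 3q = 14 + 7.75q → q* = 0.5581, p* = 18.3256.
The subsidy lowers effective supply by 2.8: p = 11.2 + 7.75q.
New quantity: 20 − 3q = 11.2 + 7.75q → q' = 0.8186.
Overproduction Δq = 0.8186 − 0.5581 = 0.2605; wedge = subsidy = 2.8.
DWL = ½ × 0.2605 × 2.8 = $0.36 thousand.

$0.36 thousand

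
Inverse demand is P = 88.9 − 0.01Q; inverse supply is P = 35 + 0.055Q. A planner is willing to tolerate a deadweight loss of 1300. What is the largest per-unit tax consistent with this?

Competitive equilibrium: 88.9 − 0.01Q = 35 + 0.055Q → Q* = 829.2308, P* = 80.6077.
A tax t gives ΔQ = t/0.065 and wedge t, so DWL = t²/0.13.
t²/0.13 = 1300 → t² = 169 → t = 13.

13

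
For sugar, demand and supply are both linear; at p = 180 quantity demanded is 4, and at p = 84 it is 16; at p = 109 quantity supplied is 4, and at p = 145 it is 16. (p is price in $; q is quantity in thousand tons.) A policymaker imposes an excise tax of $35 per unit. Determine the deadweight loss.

$55.68 thousand

Demand slope = (84 − 180)/(16 − 4) = −8, so p = 212 − 8q.
Supply slope = (145 − 109)/(16 − 4) = 3, so p = 97 + 3q.
Competitive equilibrium: 212 − 8q = 97 + 3q → q* = 10.4545, p* = 128.3636.
With the tax, the buyer price exceeds the seller price by 35: (212 − 8q) − (97 + 3q) = 35 → q' = 7.2727.
Δq = 10.4545 − 7.2727 = 3.1818; the wedge equals the tax, 35.
Deadweight loss = ½ × 3.1818 × 35 = $55.68 thousand.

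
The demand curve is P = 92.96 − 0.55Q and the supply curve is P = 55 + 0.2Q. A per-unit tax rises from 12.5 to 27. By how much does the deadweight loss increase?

Competitive equilibrium: 92.96 − 0.55Q = 55 + 0.2Q → Q* = 50.6133, P* = 65.1227.
For a per-unit tax t: ΔQ = t/0.75, so DWL = ½·t·(t/0.75) = t²/1.5.
At t = 12.5: DWL = 104.167. At t = 27: DWL = 486.
Increase = 486 − 104.167 = 381.83.

381.83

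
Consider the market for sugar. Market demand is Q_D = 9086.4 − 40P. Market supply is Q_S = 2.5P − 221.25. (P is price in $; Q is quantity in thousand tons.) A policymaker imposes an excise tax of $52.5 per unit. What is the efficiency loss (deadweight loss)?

$3242.65 thousand

In inverse form: demand P = 227.16 − 0.025Q, supply P = 88.5 + 0.4Q.
Competitive equilibrium: 227.16 − 0.025Q = 88.5 + 0.4Q → Q* = 326.2588, P* = 219.0035.
With the tax, the buyer price exceeds the seller price by 52.5: (227.16 − 0.025Q) − (88.5 + 0.4Q) = 52.5 → Q' = 202.7294.
ΔQ = 326.2588 − 202.7294 = 123.5294; the wedge equals the tax, 52.5.
Welfare loss = ½ × 123.5294 × 52.5 = $3242.65 thousand.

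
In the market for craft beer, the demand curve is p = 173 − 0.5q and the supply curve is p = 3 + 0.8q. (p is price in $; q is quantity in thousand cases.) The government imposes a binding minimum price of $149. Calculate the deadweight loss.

$4452.98 thousand

Competitive equilibrium: 173 − 0.5q = 3 + 0.8q → q* = 130.7692, p* = 107.6154.
At the floor p = 149, quantity demanded = (173 − 149)/0.5 = 48.
Sellers' marginal cost at q' = 48: 3 + 0.8·48 = 41.4.
Δq = 130.7692 − 48 = 82.7692; wedge = 149 − 41.4 = 107.6.
Deadweight loss = ½ × 82.7692 × 107.6 = $4452.98 thousand.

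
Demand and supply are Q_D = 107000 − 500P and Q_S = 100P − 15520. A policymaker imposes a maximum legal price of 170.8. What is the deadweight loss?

In inverse form: demand P = 214 − 0.002Q, supply P = 155.2 + 0.01Q.
Competitive equilibrium: 214 − 0.002Q = 155.2 + 0.01Q → Q* = 4900, P* = 204.2.
At the ceiling P = 170.8, quantity supplied = (170.8 − 155.2)/0.01 = 1560.
Willingness to pay at Q' = 1560: 214 − 0.002·1560 = 210.88.
ΔQ = 4900 − 1560 = 3340; wedge = 210.88 − 170.8 = 40.08.
The triangle = ½ × 3340 × 40.08 = 66933.60.

66933.60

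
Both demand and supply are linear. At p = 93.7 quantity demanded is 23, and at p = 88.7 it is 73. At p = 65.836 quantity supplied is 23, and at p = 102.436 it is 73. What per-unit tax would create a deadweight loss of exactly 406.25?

26

Demand slope = (88.7 − 93.7)/(73 − 23) = −0.1, so p = 96 − 0.1q.
Supply slope = (102.436 − 65.836)/(73 − 23) = 0.732, so p = 49 + 0.732q.
Competitive equilibrium: 96 − 0.1q = 49 + 0.732q → q* = 56.4904, p* = 90.351.
A tax t gives Δq = t/0.832 and wedge t, so DWL = t²/1.664.
t²/1.664 = 406.25 → t² = 676 → t = 26.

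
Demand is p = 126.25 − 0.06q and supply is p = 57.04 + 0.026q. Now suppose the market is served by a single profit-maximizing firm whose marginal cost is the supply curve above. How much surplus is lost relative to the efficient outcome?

4703.34

Competitive equilibrium: 126.25 − 0.06q = 57.04 + 0.026q → q* = 804.76744, p* = 77.96395.
Marginal revenue: MR = 126.25 − 0.12q. Set MR = MC: 126.25 − 0.12q = 57.04 + 0.026q → q_m = 474.0411.
Price p_m = 126.25 − 0.06·474.0411 = 97.80753; MC(q_m) = 57.04 + 0.026·474.0411 = 69.36507.
Competitive q* = 804.76744, so Δq = 330.72634; wedge = 97.80753 − 69.36507 = 28.44246.
Welfare loss = ½ × 330.72634 × 28.44246 = 4703.34.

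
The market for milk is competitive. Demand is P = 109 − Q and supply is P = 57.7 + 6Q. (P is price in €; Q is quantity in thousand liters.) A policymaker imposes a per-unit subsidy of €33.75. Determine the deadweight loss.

€81.36 thousand

Competitive equilibrium: 109 − Q = 57.7 + 6Q → Q* = 7.3286, P* = 101.6714.
The subsidy lowers effective supply by 33.75: P = 23.95 + 6Q.
New quantity: 109 − Q = 23.95 + 6Q → Q' = 12.15.
Overproduction ΔQ = 12.15 − 7.3286 = 4.8214; wedge = subsidy = 33.75.
Welfare loss = ½ × 4.8214 × 33.75 = €81.36 thousand.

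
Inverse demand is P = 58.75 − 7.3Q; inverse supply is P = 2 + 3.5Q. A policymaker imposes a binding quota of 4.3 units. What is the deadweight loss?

4.92

Competitive equilibrium: 58.75 − 7.3Q = 2 + 3.5Q → Q* = 5.2546, P* = 20.3912.
At Q = 4.3: demand price = 58.75 − 7.3·4.3 = 27.36; supply price = 2 + 3.5·4.3 = 17.05.
ΔQ = 5.2546 − 4.3 = 0.9546; wedge = 27.36 − 17.05 = 10.31.
Deadweight loss = ½ × 0.9546 × 10.31 = 4.92.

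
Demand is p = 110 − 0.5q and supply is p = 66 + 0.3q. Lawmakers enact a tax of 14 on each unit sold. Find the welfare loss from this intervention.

122.50

Competitive equilibrium: 110 − 0.5q = 66 + 0.3q → q* = 55, p* = 82.5.
With the tax, the buyer price exceeds the seller price by 14: (110 − 0.5q) − (66 + 0.3q) = 14 → q' = 37.5.
Δq = 55 − 37.5 = 17.5; the wedge equals the tax, 14.
The triangle = ½ × 17.5 × 14 = 122.50.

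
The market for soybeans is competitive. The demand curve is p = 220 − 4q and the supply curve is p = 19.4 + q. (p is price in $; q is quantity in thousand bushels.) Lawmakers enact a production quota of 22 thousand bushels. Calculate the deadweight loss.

$820.836 thousand

Competitive equilibrium: 220 − 4q = 19.4 + q → q* = 40.12, p* = 59.52.
At q = 22: demand price = 220 − 4·22 = 132; supply price = 19.4 + 1·22 = 41.4.
Δq = 40.12 − 22 = 18.12; wedge = 132 − 41.4 = 90.6.
The triangle = ½ × 18.12 × 90.6 = $820.836 thousand.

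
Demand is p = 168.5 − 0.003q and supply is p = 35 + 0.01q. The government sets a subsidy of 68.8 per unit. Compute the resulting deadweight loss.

182055.38

Competitive equilibrium: 168.5 − 0.003q = 35 + 0.01q → q* = 10269.2308, p* = 137.6923.
The subsidy lowers effective supply by 68.8: p = 0.01q − 33.8.
New quantity: 168.5 − 0.003q = 0.01q − 33.8 → q' = 15561.5385.
Overproduction Δq = 15561.5385 − 10269.2308 = 5292.3077; wedge = subsidy = 68.8.
DWL = ½ × 5292.3077 × 68.8 = 182055.38.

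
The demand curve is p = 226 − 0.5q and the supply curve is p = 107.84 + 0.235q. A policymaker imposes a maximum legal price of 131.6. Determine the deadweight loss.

Competitive equilibrium: 226 − 0.5q = 107.84 + 0.235q → q* = 160.7619, p* = 145.619.
At the ceiling p = 131.6, quantity supplied = (131.6 − 107.84)/0.235 = 101.1064.
Willingness to pay at q' = 101.1064: 226 − 0.5·101.1064 = 175.4468.
Δq = 160.7619 − 101.1064 = 59.6555; wedge = 175.4468 − 131.6 = 43.8468.
Deadweight loss = ½ × 59.6555 × 43.8468 = 1307.85.

1307.85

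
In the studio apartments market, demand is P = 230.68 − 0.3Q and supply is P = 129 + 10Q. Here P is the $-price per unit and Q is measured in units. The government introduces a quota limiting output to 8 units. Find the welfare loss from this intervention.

$18.04

Competitive equilibrium: 230.68 − 0.3Q = 129 + 10Q → Q* = 9.8718, P* = 227.7184.
At Q = 8: demand price = 230.68 − 0.3·8 = 228.28; supply price = 129 + 10·8 = 209.
ΔQ = 9.8718 − 8 = 1.8718; wedge = 228.28 − 209 = 19.28.
DWL = ½ × 1.8718 × 19.28 = $18.04.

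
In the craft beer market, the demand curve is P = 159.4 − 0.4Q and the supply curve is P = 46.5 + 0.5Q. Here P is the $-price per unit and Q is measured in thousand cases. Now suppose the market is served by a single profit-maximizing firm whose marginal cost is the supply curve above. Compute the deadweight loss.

Competitive equilibrium: 159.4 − 0.4Q = 46.5 + 0.5Q → Q* = 125.4444, P* = 109.2222.
Marginal revenue: MR = 159.4 − 0.8Q. Set MR = MC: 159.4 − 0.8Q = 46.5 + 0.5Q → Q_m = 86.8462.
Price P_m = 159.4 − 0.4·86.8462 = 124.6615; MC(Q_m) = 46.5 + 0.5·86.8462 = 89.9231.
Competitive Q* = 125.4444, so ΔQ = 38.5982; wedge = 124.6615 − 89.9231 = 34.7384.
Welfare loss = ½ × 38.5982 × 34.7384 = $670.42 thousand.

$670.42 thousand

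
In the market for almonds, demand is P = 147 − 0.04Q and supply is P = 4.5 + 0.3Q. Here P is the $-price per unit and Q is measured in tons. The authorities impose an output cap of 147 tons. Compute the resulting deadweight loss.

$12588.16

Competitive equilibrium: 147 − 0.04Q = 4.5 + 0.3Q → Q* = 419.1176, P* = 130.2353.
At Q = 147: demand price = 147 − 0.04·147 = 141.12; supply price = 4.5 + 0.3·147 = 48.6.
ΔQ = 419.1176 − 147 = 272.1176; wedge = 141.12 − 48.6 = 92.52.
Deadweight loss = ½ × 272.1176 × 92.52 = $12588.16.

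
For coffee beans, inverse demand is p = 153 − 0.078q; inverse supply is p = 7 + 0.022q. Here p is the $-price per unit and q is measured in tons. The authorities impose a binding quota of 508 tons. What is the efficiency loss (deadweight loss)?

$45315.20

Competitive equilibrium: 153 − 0.078q = 7 + 0.022q → q* = 1460, p* = 39.12.
At q = 508: demand price = 153 − 0.078·508 = 113.376; supply price = 7 + 0.022·508 = 18.176.
Δq = 1460 − 508 = 952; wedge = 113.376 − 18.176 = 95.2.
Deadweight loss = ½ × 952 × 95.2 = $45315.20.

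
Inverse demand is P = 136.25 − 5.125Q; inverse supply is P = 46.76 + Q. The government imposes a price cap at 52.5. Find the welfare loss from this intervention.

240.98

Competitive equilibrium: 136.25 − 5.125Q = 46.76 + Q → Q* = 14.6106, P* = 61.3706.
At the ceiling P = 52.5, quantity supplied = (52.5 − 46.76)/1 = 5.74.
Willingness to pay at Q' = 5.74: 136.25 − 5.125·5.74 = 106.8325.
ΔQ = 14.6106 − 5.74 = 8.8706; wedge = 106.8325 − 52.5 = 54.3325.
Welfare loss = ½ × 8.8706 × 54.3325 = 240.98.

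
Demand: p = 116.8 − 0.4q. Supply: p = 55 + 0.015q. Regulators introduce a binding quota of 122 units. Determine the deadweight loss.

Competitive equilibrium: 116.8 − 0.4q = 55 + 0.015q → q* = 148.9157, p* = 57.2337.
At q = 122: demand price = 116.8 − 0.4·122 = 68; supply price = 55 + 0.015·122 = 56.83.
Δq = 148.9157 − 122 = 26.9157; wedge = 68 − 56.83 = 11.17.
The triangle = ½ × 26.9157 × 11.17 = 150.32.

150.32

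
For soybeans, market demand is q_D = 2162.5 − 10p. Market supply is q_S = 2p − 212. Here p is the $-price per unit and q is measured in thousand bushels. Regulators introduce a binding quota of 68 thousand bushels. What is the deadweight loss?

$4019.42 thousand

In inverse form: demand p = 216.25 − 0.1q, supply p = 106 + 0.5q.
Competitive equilibrium: 216.25 − 0.1q = 106 + 0.5q → q* = 183.75, p* = 197.875.
At q = 68: demand price = 216.25 − 0.1·68 = 209.45; supply price = 106 + 0.5·68 = 140.
Δq = 183.75 − 68 = 115.75; wedge = 209.45 − 140 = 69.45.
Welfare loss = ½ × 115.75 × 69.45 = $4019.42 thousand.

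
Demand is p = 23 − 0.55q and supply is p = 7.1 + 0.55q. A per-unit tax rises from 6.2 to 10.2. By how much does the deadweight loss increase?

Competitive equilibrium: 23 − 0.55q = 7.1 + 0.55q → q* = 14.4545, p* = 15.05.
For a per-unit tax t: Δq = t/1.1, so DWL = ½·t·(t/1.1) = t²/2.2.
At t = 6.2: DWL = 17.473. At t = 10.2: DWL = 47.291.
Increase = 47.291 − 17.473 = 29.82.

29.82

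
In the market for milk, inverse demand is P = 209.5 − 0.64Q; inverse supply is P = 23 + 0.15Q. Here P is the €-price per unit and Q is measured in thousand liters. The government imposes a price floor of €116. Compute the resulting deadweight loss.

Competitive equilibrium: 209.5 − 0.64Q = 23 + 0.15Q → Q* = 236.0759, P* = 58.4114.
At the floor P = 116, quantity demanded = (209.5 − 116)/0.64 = 146.0938.
Sellers' marginal cost at Q' = 146.0938: 23 + 0.15·146.0938 = 44.9141.
ΔQ = 236.0759 − 146.0938 = 89.9821; wedge = 116 − 44.9141 = 71.0859.
The triangle = ½ × 89.9821 × 71.0859 = €3198.23 thousand.

€3198.23 thousand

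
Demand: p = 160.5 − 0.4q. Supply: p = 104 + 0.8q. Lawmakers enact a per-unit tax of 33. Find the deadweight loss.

453.75

Competitive equilibrium: 160.5 − 0.4q = 104 + 0.8q → q* = 47.0833, p* = 141.6667.
With the tax, the buyer price exceeds the seller price by 33: (160.5 − 0.4q) − (104 + 0.8q) = 33 → q' = 19.5833.
Δq = 47.0833 − 19.5833 = 27.5; the wedge equals the tax, 33.
DWL = ½ × 27.5 × 33 = 453.75.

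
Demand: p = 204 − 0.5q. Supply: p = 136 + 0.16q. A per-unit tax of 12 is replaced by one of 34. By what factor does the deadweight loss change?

8.028

Competitive equilibrium: 204 − 0.5q = 136 + 0.16q → q* = 103.0303, p* = 152.4848.
For a per-unit tax t: Δq = t/0.66, so DWL = ½·t·(t/0.66) = t²/1.32.
At t = 12: DWL = 109.091. At t = 34: DWL = 875.758.
Ratio = (34/12)² = 8.028.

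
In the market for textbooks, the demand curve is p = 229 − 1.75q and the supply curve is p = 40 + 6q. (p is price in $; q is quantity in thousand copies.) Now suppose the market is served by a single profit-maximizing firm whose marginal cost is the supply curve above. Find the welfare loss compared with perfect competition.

Competitive equilibrium: 229 − 1.75q = 40 + 6q → q* = 24.3871, p* = 186.3226.
Marginal revenue: MR = 229 − 3.5q. Set MR = MC: 229 − 3.5q = 40 + 6q → q_m = 19.8947.
Price p_m = 229 − 1.75·19.8947 = 194.1843; MC(q_m) = 40 + 6·19.8947 = 159.3682.
Competitive q* = 24.3871, so Δq = 4.4924; wedge = 194.1843 − 159.3682 = 34.8161.
Welfare loss = ½ × 4.4924 × 34.8161 = $78.20 thousand.

$78.20 thousand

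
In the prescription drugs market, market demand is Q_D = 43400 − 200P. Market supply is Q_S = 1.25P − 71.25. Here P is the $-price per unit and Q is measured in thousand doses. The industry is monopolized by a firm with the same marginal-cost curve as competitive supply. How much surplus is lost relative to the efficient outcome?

In inverse form: demand P = 217 − 0.005Q, supply P = 57 + 0.8Q.
Competitive equilibrium: 217 − 0.005Q = 57 + 0.8Q → Q* = 198.7578, P* = 216.0062.
Marginal revenue: MR = 217 − 0.01Q. Set MR = MC: 217 − 0.01Q = 57 + 0.8Q → Q_m = 197.5309.
Price P_m = 217 − 0.005·197.5309 = 216.0123; MC(Q_m) = 57 + 0.8·197.5309 = 215.0247.
Competitive Q* = 198.7578, so ΔQ = 1.2269; wedge = 216.0123 − 215.0247 = 0.9876.
The triangle = ½ × 1.2269 × 0.9876 = $0.61 thousand.

$0.61 thousand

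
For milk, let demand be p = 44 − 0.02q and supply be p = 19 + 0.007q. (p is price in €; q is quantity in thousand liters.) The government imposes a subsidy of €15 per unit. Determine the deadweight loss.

€4166.67 thousand

Competitive equilibrium: 44 − 0.02q = 19 + 0.007q → q* = 925.9259, p* = 25.4815.
The subsidy lowers effective supply by 15: p = 4 + 0.007q.
New quantity: 44 − 0.02q = 4 + 0.007q → q' = 1481.4815.
Overproduction Δq = 1481.4815 − 925.9259 = 555.5556; wedge = subsidy = 15.
The triangle = ½ × 555.5556 × 15 = €4166.67 thousand.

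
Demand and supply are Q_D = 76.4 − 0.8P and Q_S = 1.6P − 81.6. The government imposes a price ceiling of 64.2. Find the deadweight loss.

In inverse form: demand P = 95.5 − 1.25Q, supply P = 51 + 0.625Q.
Competitive equilibrium: 95.5 − 1.25Q = 51 + 0.625Q → Q* = 23.7333, P* = 65.8333.
At the ceiling P = 64.2, quantity supplied = (64.2 − 51)/0.625 = 21.12.
Willingness to pay at Q' = 21.12: 95.5 − 1.25·21.12 = 69.1.
ΔQ = 23.7333 − 21.12 = 2.6133; wedge = 69.1 − 64.2 = 4.9.
The triangle = ½ × 2.6133 × 4.9 = 6.40.

6.40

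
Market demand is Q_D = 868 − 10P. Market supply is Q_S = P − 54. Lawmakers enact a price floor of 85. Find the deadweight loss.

In inverse form: demand P = 86.8 − 0.1Q, supply P = 54 + Q.
Competitive equilibrium: 86.8 − 0.1Q = 54 + Q → Q* = 29.8182, P* = 83.8182.
At the floor P = 85, quantity demanded = (86.8 − 85)/0.1 = 18.
Sellers' marginal cost at Q' = 18: 54 + 1·18 = 72.
ΔQ = 29.8182 − 18 = 11.8182; wedge = 85 − 72 = 13.
Deadweight loss = ½ × 11.8182 × 13 = 76.82.

76.82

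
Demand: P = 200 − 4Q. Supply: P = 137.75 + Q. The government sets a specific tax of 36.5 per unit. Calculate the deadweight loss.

Competitive equilibrium: 200 − 4Q = 137.75 + Q → Q* = 12.45, P* = 150.2.
With the tax, the buyer price exceeds the seller price by 36.5: (200 − 4Q) − (137.75 + Q) = 36.5 → Q' = 5.15.
ΔQ = 12.45 − 5.15 = 7.3; the wedge equals the tax, 36.5.
The triangle = ½ × 7.3 × 36.5 = 133.225.

133.225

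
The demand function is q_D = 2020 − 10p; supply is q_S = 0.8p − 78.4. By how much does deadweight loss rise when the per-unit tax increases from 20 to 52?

In inverse form: demand p = 202 − 0.1q, supply p = 98 + 1.25q.
Competitive equilibrium: 202 − 0.1q = 98 + 1.25q → q* = 77.037, p* = 194.2963.
For a per-unit tax t: Δq = t/1.35, so DWL = ½·t·(t/1.35) = t²/2.7.
At t = 20: DWL = 148.148. At t = 52: DWL = 1001.481.
Increase = 1001.481 − 148.148 = 853.33.

853.33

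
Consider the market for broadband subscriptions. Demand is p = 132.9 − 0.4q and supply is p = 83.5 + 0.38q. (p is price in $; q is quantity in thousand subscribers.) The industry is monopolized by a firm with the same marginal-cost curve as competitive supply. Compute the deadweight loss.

$179.76 thousand

Competitive equilibrium: 132.9 − 0.4q = 83.5 + 0.38q → q* = 63.3333, p* = 107.5667.
Marginal revenue: MR = 132.9 − 0.8q. Set MR = MC: 132.9 − 0.8q = 83.5 + 0.38q → q_m = 41.8644.
Price p_m = 132.9 − 0.4·41.8644 = 116.1542; MC(q_m) = 83.5 + 0.38·41.8644 = 99.4085.
Competitive q* = 63.3333, so Δq = 21.4689; wedge = 116.1542 − 99.4085 = 16.7457.
Deadweight loss = ½ × 21.4689 × 16.7457 = $179.76 thousand.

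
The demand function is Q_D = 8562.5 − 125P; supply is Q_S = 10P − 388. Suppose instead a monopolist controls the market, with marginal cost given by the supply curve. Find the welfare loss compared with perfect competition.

19.42

In inverse form: demand P = 68.5 − 0.008Q, supply P = 38.8 + 0.1Q.
Competitive equilibrium: 68.5 − 0.008Q = 38.8 + 0.1Q → Q* = 275, P* = 66.3.
Marginal revenue: MR = 68.5 − 0.016Q. Set MR = MC: 68.5 − 0.016Q = 38.8 + 0.1Q → Q_m = 256.0345.
Price P_m = 68.5 − 0.008·256.0345 = 66.4517; MC(Q_m) = 38.8 + 0.1·256.0345 = 64.4035.
Competitive Q* = 275, so ΔQ = 18.9655; wedge = 66.4517 − 64.4035 = 2.0482.
The triangle = ½ × 18.9655 × 2.0482 = 19.42.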